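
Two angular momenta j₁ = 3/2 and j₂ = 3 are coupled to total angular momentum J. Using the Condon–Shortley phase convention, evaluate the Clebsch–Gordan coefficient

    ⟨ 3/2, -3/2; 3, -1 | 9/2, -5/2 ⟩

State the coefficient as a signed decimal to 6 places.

+0.645497

j₁+j₂−J=0  J+j₁−j₂=3  J−j₁+j₂=6  j₁+j₂+J+1=10
(j₁±m₁, j₂±m₂, J±M) = (0,3,2,4,2,7)
P² = 34560
sum k=0..0:
  [0] +1/288 = 1/288
S = 1/288
C² = P²·S² = 5/12 ; C = +0.645497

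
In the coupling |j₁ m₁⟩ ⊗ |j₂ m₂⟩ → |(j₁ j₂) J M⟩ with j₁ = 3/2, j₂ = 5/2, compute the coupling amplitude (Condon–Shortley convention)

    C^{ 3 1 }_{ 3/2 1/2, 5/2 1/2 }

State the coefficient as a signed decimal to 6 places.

+√(1/60) = +0.129099

√[7·1!2!4!/8! · 2!1!3!2!4!2!] = √(48/5)
  +(−1)^0/∏(0,1,1,3,1,1)! = 1/6  (running 1/6)
  +(−1)^1/∏(1,0,0,2,2,2)! = -1/8  (running 1/24)
⟨..|..⟩ = √(48/5)·(1/24) = +0.129099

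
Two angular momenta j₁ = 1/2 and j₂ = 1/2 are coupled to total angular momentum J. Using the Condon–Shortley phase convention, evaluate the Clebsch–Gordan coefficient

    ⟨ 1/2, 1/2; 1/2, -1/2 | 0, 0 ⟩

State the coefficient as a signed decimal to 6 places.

√[1·1!0!0!/2! · 1!0!0!1!0!0!] = √(1/2)
  +(−1)^0/∏(0,1,0,0,0,0)! = 1  (running 1)
⟨..|..⟩ = √(1/2)·(1) = +0.707107

+√(1/2) = +0.707107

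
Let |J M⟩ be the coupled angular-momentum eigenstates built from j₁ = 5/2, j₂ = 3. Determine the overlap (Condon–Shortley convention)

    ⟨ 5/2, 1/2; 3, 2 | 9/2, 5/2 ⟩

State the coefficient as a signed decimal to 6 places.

triangle: 1!*4!*5!/11! = 2880/39916800
(j±m)!: 3!*2!*5!*1!*7!*2! = 14515200
prefactor² = (2J+1)*Δ*N² = 115200/11
  k=0: +1/(0!*1!*2!*5!*2!*0!) = 1/480
  k=1: −1/(1!*0!*1!*4!*3!*1!) = -1/144
Σ = -7/1440  ⇒  CG² = 115200/11*(-7/1440)² = 49/198
CG = −√(49/198) = -0.497468

−√(49/198) ≈ -0.497468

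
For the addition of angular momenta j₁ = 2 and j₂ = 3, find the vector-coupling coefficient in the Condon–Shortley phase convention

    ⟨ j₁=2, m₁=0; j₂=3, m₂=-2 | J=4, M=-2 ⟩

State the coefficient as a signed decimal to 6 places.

+√(12/35) = +0.585540

triangle: 1!*3!*5!/10! = 720/3628800
(j±m)!: 2!*2!*1!*5!*2!*6! = 691200
prefactor² = (2J+1)*Δ*N² = 8640/7
  k=0: +1/(0!*1!*2!*1!*1!*4!) = 1/48
  k=1: −1/(1!*0!*1!*0!*2!*5!) = -1/240
Σ = 1/60  ⇒  CG² = 8640/7*1/60² = 12/35
CG = +√(12/35) = +0.585540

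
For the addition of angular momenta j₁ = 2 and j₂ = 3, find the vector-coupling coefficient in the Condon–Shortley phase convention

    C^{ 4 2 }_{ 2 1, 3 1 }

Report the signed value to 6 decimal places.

triangle: 1!·3!·5!/10! = 720/3628800
(j±m)!: 3!·1!·4!·2!·6!·2! = 414720
prefactor² = (2J+1)·Δ·N² = 5184/7
  k=0: +1/(0!·1!·1!·4!·2!·1!) = 1/48
  k=1: −1/(1!·0!·0!·3!·3!·2!) = -1/72
Σ = 1/144  ⇒  CG² = 5184/7·1/144² = 1/28
CG = +√(1/28) = +0.188982

+√(1/28) ≈ +0.188982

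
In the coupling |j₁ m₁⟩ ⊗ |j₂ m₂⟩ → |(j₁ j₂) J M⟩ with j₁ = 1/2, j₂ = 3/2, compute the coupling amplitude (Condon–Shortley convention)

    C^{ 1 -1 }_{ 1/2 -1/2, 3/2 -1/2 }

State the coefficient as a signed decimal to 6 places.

√[3·1!0!2!/4! · 0!1!1!2!0!2!] = √(1)
  +(−1)^1/∏(1,0,0,0,0,2)! = -1/2  (running -1/2)
⟨..|..⟩ = √(1)·(-1/2) = -0.500000

−√(1/4) ≈ -0.500000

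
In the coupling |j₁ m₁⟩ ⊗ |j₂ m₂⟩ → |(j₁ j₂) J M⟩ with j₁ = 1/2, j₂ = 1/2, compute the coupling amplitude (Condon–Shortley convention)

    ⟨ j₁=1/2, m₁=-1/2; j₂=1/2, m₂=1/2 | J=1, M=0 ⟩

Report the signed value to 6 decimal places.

triangle: 0!*1!*1!/3! = 1/6
(j±m)!: 0!*1!*1!*0!*1!*1! = 1
prefactor² = (2J+1)*Δ*N² = 1/2
  k=0: +1/(0!*0!*1!*1!*0!*0!) = 1
Σ = 1  ⇒  CG² = 1/2*1² = 1/2
CG = +√(1/2) = +0.707107

+√(1/2) ≈ +0.707107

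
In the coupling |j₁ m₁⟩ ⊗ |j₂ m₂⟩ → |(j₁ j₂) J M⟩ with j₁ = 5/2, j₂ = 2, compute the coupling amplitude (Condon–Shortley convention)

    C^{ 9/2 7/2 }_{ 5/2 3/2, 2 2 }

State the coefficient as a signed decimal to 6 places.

+0.745356  (= +√(5/9))

j₁+j₂−J=0  J+j₁−j₂=5  J−j₁+j₂=4  j₁+j₂+J+1=10
(j₁±m₁, j₂±m₂, J±M) = (4,1,4,0,8,1)
P² = 184320
sum k=0..0:
  [0] +1/576 = 1/576
S = 1/576
C² = P²·S² = 5/9 ; C = +0.745356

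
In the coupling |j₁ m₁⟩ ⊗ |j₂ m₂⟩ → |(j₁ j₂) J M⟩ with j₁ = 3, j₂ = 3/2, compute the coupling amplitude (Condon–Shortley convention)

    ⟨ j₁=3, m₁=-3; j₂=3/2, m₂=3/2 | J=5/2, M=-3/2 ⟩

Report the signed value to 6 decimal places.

+√(9/28) = +0.566947

j₁+j₂−J=2  J+j₁−j₂=4  J−j₁+j₂=1  j₁+j₂+J+1=8
(j₁±m₁, j₂±m₂, J±M) = (0,6,3,0,1,4)
P² = 5184/7
sum k=2..2:
  [2] +1/48 = 1/48
S = 1/48
C² = P²·S² = 9/28 ; C = +0.566947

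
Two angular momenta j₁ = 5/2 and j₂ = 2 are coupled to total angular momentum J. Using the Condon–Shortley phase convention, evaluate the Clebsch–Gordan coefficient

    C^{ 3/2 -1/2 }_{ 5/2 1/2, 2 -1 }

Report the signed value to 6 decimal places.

√[4·3!2!1!/7! · 3!2!1!3!1!2!] = √(48/35)
  +(−1)^0/∏(0,3,2,1,0,0)! = 1/12  (running 1/12)
  +(−1)^1/∏(1,2,1,0,1,1)! = -1/2  (running -5/12)
⟨..|..⟩ = √(48/35)·(-5/12) = -0.487950

-0.487950  (= −√(5/21))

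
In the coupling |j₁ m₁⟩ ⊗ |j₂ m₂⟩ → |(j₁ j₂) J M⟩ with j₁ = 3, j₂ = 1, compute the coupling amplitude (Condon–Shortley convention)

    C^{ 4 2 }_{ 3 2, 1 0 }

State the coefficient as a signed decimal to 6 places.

√[9·0!6!2!/9! · 5!1!1!1!6!2!] = √(43200/7)
  +(−1)^0/∏(0,0,1,1,5,1)! = 1/120  (running 1/120)
⟨..|..⟩ = √(43200/7)·(1/120) = +0.654654

+√(3/7) = +0.654654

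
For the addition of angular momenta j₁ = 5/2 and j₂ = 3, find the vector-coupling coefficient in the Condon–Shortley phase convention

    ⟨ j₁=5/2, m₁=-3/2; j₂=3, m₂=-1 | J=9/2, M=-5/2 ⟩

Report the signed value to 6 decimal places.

-0.317821

triangle: 1!×4!×5!/11! = 2880/39916800
(j±m)!: 1!×4!×2!×4!×2!×7! = 11612160
prefactor² = (2J+1)×Δ×N² = 92160/11
  k=0: +1/(0!×1!×4!×2!×0!×3!) = 1/288
  k=1: −1/(1!×0!×3!×1!×1!×4!) = -1/144
Σ = -1/288  ⇒  CG² = 92160/11×(-1/288)² = 10/99
CG = −√(10/99) = -0.317821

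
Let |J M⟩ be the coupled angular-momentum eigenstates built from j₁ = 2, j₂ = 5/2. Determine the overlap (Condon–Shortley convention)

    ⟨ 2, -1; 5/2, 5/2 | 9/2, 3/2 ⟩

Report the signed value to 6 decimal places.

+√(1/21) = +0.218218

j₁+j₂−J=0  J+j₁−j₂=4  J−j₁+j₂=5  j₁+j₂+J+1=10
(j₁±m₁, j₂±m₂, J±M) = (1,3,5,0,6,3)
P² = 172800/7
sum k=0..0:
  [0] +1/720 = 1/720
S = 1/720
C² = P²·S² = 1/21 ; C = +0.218218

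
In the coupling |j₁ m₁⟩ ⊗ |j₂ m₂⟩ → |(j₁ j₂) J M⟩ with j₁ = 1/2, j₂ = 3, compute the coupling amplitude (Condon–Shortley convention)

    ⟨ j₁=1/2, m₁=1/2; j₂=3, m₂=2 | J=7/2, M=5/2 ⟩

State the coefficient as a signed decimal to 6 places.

triangle: 0!×1!×6!/8! = 720/40320
(j±m)!: 1!×0!×5!×1!×6!×1! = 86400
prefactor² = (2J+1)×Δ×N² = 86400/7
  k=0: +1/(0!×0!×0!×5!×1!×1!) = 1/120
Σ = 1/120  ⇒  CG² = 86400/7×1/120² = 6/7
CG = +√(6/7) = +0.925820

+0.925820  (= +√(6/7))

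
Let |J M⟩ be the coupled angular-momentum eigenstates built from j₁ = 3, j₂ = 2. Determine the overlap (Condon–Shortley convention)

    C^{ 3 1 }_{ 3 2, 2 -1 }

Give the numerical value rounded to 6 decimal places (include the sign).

j₁+j₂−J=2  J+j₁−j₂=4  J−j₁+j₂=2  j₁+j₂+J+1=9
(j₁±m₁, j₂±m₂, J±M) = (5,1,1,3,4,2)
P² = 64
sum k=0..1:
  [0] +1/12 = 1/12
  [1] −1/48 = -1/48
S = 1/16
C² = P²·S² = 1/4 ; C = +0.500000

+0.500000  (= +√(1/4))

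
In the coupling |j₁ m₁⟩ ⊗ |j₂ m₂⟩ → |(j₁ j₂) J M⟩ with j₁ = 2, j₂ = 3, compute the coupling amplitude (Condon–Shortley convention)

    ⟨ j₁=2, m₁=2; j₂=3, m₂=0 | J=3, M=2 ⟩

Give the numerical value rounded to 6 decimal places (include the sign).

+0.577350

triangle: 2!·2!·4!/9! = 96/362880
(j±m)!: 4!·0!·3!·3!·5!·1! = 103680
prefactor² = (2J+1)·Δ·N² = 192
  k=0: +1/(0!·2!·0!·3!·2!·1!) = 1/24
Σ = 1/24  ⇒  CG² = 192·1/24² = 1/3
CG = +√(1/3) = +0.577350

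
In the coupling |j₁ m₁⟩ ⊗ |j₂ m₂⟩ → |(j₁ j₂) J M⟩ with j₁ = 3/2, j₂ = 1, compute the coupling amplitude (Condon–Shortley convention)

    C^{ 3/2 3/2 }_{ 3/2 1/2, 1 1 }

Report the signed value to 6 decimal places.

−√(2/5) = -0.632456

√[4·1!2!1!/5! · 2!1!2!0!3!0!] = √(8/5)
  +(−1)^1/∏(1,0,0,1,2,0)! = -1/2  (running -1/2)
⟨..|..⟩ = √(8/5)·(-1/2) = -0.632456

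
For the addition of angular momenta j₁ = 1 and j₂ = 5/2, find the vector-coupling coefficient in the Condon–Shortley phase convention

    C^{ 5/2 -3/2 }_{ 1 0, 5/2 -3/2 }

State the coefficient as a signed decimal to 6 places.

√[6·1!1!4!/7! · 1!1!1!4!1!4!] = √(576/35)
  +(−1)^0/∏(0,1,1,1,0,3)! = 1/6  (running 1/6)
  +(−1)^1/∏(1,0,0,0,1,4)! = -1/24  (running 1/8)
⟨..|..⟩ = √(576/35)·(1/8) = +0.507093

+0.507093  (= +√(9/35))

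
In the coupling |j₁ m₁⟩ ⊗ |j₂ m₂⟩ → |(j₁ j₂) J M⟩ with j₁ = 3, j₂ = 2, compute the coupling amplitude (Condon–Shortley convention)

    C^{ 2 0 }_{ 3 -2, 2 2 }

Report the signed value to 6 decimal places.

√[5·3!3!1!/8! · 1!5!4!0!2!2!] = √(360/7)
  +(−1)^3/∏(3,0,2,1,1,0)! = -1/12  (running -1/12)
⟨..|..⟩ = √(360/7)·(-1/12) = -0.597614

−√(5/14) ≈ -0.597614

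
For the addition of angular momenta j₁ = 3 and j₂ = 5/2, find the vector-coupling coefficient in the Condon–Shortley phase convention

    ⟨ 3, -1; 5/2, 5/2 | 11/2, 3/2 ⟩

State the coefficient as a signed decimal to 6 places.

+0.213201  (= +√(1/22))

triangle: 0!×6!×5!/12! = 86400/479001600
(j±m)!: 2!×4!×5!×0!×7!×4! = 696729600
prefactor² = (2J+1)×Δ×N² = 16588800/11
  k=0: +1/(0!×0!×4!×5!×2!×0!) = 1/5760
Σ = 1/5760  ⇒  CG² = 16588800/11×1/5760² = 1/22
CG = +√(1/22) = +0.213201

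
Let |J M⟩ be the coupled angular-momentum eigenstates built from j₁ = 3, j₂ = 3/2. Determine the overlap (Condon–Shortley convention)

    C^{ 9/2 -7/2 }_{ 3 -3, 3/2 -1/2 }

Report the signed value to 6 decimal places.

+0.577350  (= +√(1/3))

√[10·0!6!3!/10! · 0!6!1!2!1!8!] = √(691200)
  +(−1)^0/∏(0,0,6,1,0,2)! = 1/1440  (running 1/1440)
⟨..|..⟩ = √(691200)·(1/1440) = +0.577350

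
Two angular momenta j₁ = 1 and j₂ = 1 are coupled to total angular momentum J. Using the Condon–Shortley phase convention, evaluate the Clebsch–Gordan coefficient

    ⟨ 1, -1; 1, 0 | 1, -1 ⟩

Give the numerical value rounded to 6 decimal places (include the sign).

triangle: 1!×1!×1!/4! = 1/24
(j±m)!: 0!×2!×1!×1!×0!×2! = 4
prefactor² = (2J+1)×Δ×N² = 1/2
  k=1: −1/(1!×0!×1!×0!×0!×1!) = -1
Σ = -1  ⇒  CG² = 1/2×(-1)² = 1/2
CG = −√(1/2) = -0.707107

−√(1/2) = -0.707107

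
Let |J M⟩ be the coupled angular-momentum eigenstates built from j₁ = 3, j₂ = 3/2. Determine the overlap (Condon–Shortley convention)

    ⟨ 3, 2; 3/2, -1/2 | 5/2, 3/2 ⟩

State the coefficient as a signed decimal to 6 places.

j₁+j₂−J=2  J+j₁−j₂=4  J−j₁+j₂=1  j₁+j₂+J+1=8
(j₁±m₁, j₂±m₂, J±M) = (5,1,1,2,4,1)
P² = 288/7
sum k=0..1:
  [0] +1/12 = 1/12
  [1] −1/24 = -1/24
S = 1/24
C² = P²·S² = 1/14 ; C = +0.267261

+√(1/14) ≈ +0.267261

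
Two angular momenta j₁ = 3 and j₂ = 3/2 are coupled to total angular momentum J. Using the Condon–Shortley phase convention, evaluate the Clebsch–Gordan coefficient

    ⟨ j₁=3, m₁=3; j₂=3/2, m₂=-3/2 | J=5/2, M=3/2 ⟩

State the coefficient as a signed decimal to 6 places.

+0.566947  (= +√(9/28))

√[6·2!4!1!/8! · 6!0!0!3!4!1!] = √(5184/7)
  +(−1)^0/∏(0,2,0,0,4,1)! = 1/48  (running 1/48)
⟨..|..⟩ = √(5184/7)·(1/48) = +0.566947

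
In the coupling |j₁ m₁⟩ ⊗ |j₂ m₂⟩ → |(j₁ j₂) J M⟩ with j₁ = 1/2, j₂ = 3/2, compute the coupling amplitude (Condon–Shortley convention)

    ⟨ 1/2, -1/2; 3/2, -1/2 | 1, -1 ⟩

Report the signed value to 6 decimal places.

−√(1/4) = -0.500000

triangle: 1!×0!×2!/4! = 2/24
(j±m)!: 0!×1!×1!×2!×0!×2! = 4
prefactor² = (2J+1)×Δ×N² = 1
  k=1: −1/(1!×0!×0!×0!×0!×2!) = -1/2
Σ = -1/2  ⇒  CG² = 1×(-1/2)² = 1/4
CG = −√(1/4) = -0.500000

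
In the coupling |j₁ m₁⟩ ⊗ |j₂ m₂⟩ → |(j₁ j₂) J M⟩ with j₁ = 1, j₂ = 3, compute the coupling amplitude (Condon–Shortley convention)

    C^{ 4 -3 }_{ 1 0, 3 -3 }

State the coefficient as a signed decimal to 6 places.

+0.500000  (= +√(1/4))

j₁+j₂−J=0  J+j₁−j₂=2  J−j₁+j₂=6  j₁+j₂+J+1=9
(j₁±m₁, j₂±m₂, J±M) = (1,1,0,6,1,7)
P² = 129600
sum k=0..0:
  [0] +1/720 = 1/720
S = 1/720
C² = P²·S² = 1/4 ; C = +0.500000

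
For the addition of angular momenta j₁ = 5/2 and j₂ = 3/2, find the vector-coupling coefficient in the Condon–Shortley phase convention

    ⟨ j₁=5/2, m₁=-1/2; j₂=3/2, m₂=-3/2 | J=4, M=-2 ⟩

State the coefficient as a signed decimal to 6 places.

+√(5/14) = +0.597614

j₁+j₂−J=0  J+j₁−j₂=5  J−j₁+j₂=3  j₁+j₂+J+1=9
(j₁±m₁, j₂±m₂, J±M) = (2,3,0,3,2,6)
P² = 12960/7
sum k=0..0:
  [0] +1/72 = 1/72
S = 1/72
C² = P²·S² = 5/14 ; C = +0.597614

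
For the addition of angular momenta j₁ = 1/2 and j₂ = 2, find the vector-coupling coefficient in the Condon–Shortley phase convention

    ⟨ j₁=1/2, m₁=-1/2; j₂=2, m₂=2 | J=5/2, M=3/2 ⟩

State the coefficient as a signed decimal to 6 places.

j₁+j₂−J=0  J+j₁−j₂=1  J−j₁+j₂=4  j₁+j₂+J+1=6
(j₁±m₁, j₂±m₂, J±M) = (0,1,4,0,4,1)
P² = 576/5
sum k=0..0:
  [0] +1/24 = 1/24
S = 1/24
C² = P²·S² = 1/5 ; C = +0.447214

+0.447214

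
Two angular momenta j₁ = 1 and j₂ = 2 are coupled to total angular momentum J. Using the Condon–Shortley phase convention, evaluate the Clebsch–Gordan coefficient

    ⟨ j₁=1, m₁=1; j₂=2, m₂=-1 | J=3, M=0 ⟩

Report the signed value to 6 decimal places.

j₁+j₂−J=0  J+j₁−j₂=2  J−j₁+j₂=4  j₁+j₂+J+1=7
(j₁±m₁, j₂±m₂, J±M) = (2,0,1,3,3,3)
P² = 144/5
sum k=0..0:
  [0] +1/12 = 1/12
S = 1/12
C² = P²·S² = 1/5 ; C = +0.447214

+√(1/5) ≈ +0.447214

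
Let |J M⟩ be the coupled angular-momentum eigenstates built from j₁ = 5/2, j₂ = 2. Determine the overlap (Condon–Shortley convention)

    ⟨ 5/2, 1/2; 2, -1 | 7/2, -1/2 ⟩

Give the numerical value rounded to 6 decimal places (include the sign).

+√(14/45) = +0.557773

j₁+j₂−J=1  J+j₁−j₂=4  J−j₁+j₂=3  j₁+j₂+J+1=9
(j₁±m₁, j₂±m₂, J±M) = (3,2,1,3,3,4)
P² = 1152/35
sum k=0..1:
  [0] +1/8 = 1/8
  [1] −1/36 = -1/36
S = 7/72
C² = P²·S² = 14/45 ; C = +0.557773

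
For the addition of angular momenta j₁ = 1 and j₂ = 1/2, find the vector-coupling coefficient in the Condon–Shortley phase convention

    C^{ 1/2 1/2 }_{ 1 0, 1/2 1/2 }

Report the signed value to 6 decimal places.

triangle: 1!×1!×0!/3! = 1/6
(j±m)!: 1!×1!×1!×0!×1!×0! = 1
prefactor² = (2J+1)×Δ×N² = 1/3
  k=1: −1/(1!×0!×0!×0!×1!×0!) = -1
Σ = -1  ⇒  CG² = 1/3×(-1)² = 1/3
CG = −√(1/3) = -0.577350

−√(1/3) = -0.577350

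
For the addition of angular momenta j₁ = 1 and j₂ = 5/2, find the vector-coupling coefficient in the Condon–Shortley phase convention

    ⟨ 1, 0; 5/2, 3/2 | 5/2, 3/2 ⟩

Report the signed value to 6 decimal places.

j₁+j₂−J=1  J+j₁−j₂=1  J−j₁+j₂=4  j₁+j₂+J+1=7
(j₁±m₁, j₂±m₂, J±M) = (1,1,4,1,4,1)
P² = 576/35
sum k=0..1:
  [0] +1/24 = 1/24
  [1] −1/6 = -1/6
S = -1/8
C² = P²·S² = 9/35 ; C = -0.507093

-0.507093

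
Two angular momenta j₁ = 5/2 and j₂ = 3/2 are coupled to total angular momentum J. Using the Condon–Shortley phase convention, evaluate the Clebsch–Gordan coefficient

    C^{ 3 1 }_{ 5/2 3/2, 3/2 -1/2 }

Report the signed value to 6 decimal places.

+0.639010

√[7·1!4!2!/8! · 4!1!1!2!4!2!] = √(96/5)
  +(−1)^0/∏(0,1,1,1,3,1)! = 1/6  (running 1/6)
  +(−1)^1/∏(1,0,0,0,4,2)! = -1/48  (running 7/48)
⟨..|..⟩ = √(96/5)·(7/48) = +0.639010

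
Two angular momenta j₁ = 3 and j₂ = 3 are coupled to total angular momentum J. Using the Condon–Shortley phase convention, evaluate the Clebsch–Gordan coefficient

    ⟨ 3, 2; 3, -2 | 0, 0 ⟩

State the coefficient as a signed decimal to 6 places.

j₁+j₂−J=6  J+j₁−j₂=0  J−j₁+j₂=0  j₁+j₂+J+1=7
(j₁±m₁, j₂±m₂, J±M) = (5,1,1,5,0,0)
P² = 14400/7
sum k=1..1:
  [1] −1/120 = -1/120
S = -1/120
C² = P²·S² = 1/7 ; C = -0.377964

−√(1/7) = -0.377964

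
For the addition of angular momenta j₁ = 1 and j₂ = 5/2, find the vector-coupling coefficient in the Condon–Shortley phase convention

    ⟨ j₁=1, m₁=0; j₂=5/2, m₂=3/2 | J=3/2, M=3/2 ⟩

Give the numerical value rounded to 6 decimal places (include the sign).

−√(4/15) ≈ -0.516398

j₁+j₂−J=2  J+j₁−j₂=0  J−j₁+j₂=3  j₁+j₂+J+1=6
(j₁±m₁, j₂±m₂, J±M) = (1,1,4,1,3,0)
P² = 48/5
sum k=1..1:
  [1] −1/6 = -1/6
S = -1/6
C² = P²·S² = 4/15 ; C = -0.516398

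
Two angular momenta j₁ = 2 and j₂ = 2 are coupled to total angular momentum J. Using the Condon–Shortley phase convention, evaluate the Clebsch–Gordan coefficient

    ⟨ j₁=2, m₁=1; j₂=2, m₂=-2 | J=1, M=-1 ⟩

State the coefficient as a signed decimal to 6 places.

j₁+j₂−J=3  J+j₁−j₂=1  J−j₁+j₂=1  j₁+j₂+J+1=6
(j₁±m₁, j₂±m₂, J±M) = (3,1,0,4,0,2)
P² = 36/5
sum k=0..0:
  [0] +1/6 = 1/6
S = 1/6
C² = P²·S² = 1/5 ; C = +0.447214

+√(1/5) ≈ +0.447214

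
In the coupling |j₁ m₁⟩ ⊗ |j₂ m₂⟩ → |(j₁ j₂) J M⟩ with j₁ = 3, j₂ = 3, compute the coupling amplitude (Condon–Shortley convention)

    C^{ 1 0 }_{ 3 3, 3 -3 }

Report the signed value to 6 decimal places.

+√(9/28) = +0.566947

triangle: 5!×1!×1!/8! = 120/40320
(j±m)!: 6!×0!×0!×6!×1!×1! = 518400
prefactor² = (2J+1)×Δ×N² = 32400/7
  k=0: +1/(0!×5!×0!×0!×1!×1!) = 1/120
Σ = 1/120  ⇒  CG² = 32400/7×1/120² = 9/28
CG = +√(9/28) = +0.566947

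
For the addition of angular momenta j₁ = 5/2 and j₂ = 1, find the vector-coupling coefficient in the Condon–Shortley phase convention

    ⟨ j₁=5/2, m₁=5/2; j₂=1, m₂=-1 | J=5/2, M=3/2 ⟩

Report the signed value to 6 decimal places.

√[6·1!4!1!/7! · 5!0!0!2!4!1!] = √(1152/7)
  +(−1)^0/∏(0,1,0,0,4,1)! = 1/24  (running 1/24)
⟨..|..⟩ = √(1152/7)·(1/24) = +0.534522

+√(2/7) = +0.534522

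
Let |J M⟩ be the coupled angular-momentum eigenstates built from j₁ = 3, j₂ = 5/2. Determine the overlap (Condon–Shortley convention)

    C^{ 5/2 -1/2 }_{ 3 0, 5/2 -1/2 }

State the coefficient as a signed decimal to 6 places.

j₁+j₂−J=3  J+j₁−j₂=3  J−j₁+j₂=2  j₁+j₂+J+1=9
(j₁±m₁, j₂±m₂, J±M) = (3,3,2,3,2,3)
P² = 216/35
sum k=0..2:
  [0] +1/72 = 1/72
  [1] −1/4 = -1/4
  [2] +1/8 = 1/8
S = -1/9
C² = P²·S² = 8/105 ; C = -0.276026

-0.276026  (= −√(8/105))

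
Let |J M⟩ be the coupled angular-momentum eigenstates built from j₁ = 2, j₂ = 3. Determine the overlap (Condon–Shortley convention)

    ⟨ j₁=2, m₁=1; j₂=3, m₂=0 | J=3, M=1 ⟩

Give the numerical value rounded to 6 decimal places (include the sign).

−√(1/30) = -0.182574

j₁+j₂−J=2  J+j₁−j₂=2  J−j₁+j₂=4  j₁+j₂+J+1=9
(j₁±m₁, j₂±m₂, J±M) = (3,1,3,3,4,2)
P² = 96/5
sum k=0..1:
  [0] +1/12 = 1/12
  [1] −1/8 = -1/8
S = -1/24
C² = P²·S² = 1/30 ; C = -0.182574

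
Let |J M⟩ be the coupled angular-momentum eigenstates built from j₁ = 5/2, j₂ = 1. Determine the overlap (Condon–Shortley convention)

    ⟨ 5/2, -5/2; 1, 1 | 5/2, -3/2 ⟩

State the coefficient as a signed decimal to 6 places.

-0.534522  (= −√(2/7))

√[6·1!4!1!/7! · 0!5!2!0!1!4!] = √(1152/7)
  +(−1)^1/∏(1,0,4,1,0,0)! = -1/24  (running -1/24)
⟨..|..⟩ = √(1152/7)·(-1/24) = -0.534522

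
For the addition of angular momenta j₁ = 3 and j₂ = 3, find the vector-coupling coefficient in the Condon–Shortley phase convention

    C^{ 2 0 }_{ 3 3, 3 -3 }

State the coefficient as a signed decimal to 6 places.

√[5·4!2!2!/9! · 6!0!0!6!2!2!] = √(19200/7)
  +(−1)^0/∏(0,4,0,0,2,2)! = 1/96  (running 1/96)
⟨..|..⟩ = √(19200/7)·(1/96) = +0.545545

+0.545545  (= +√(25/84))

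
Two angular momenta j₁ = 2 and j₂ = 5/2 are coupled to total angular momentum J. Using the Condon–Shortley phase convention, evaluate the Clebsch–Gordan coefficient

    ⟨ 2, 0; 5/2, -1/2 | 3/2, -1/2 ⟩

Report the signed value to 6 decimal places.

triangle: 3!*1!*2!/7! = 12/5040
(j±m)!: 2!*2!*2!*3!*1!*2! = 96
prefactor² = (2J+1)*Δ*N² = 32/35
  k=1: −1/(1!*2!*1!*1!*0!*1!) = -1/2
  k=2: +1/(2!*1!*0!*0!*1!*2!) = 1/4
Σ = -1/4  ⇒  CG² = 32/35*(-1/4)² = 2/35
CG = −√(2/35) = -0.239046

-0.239046  (= −√(2/35))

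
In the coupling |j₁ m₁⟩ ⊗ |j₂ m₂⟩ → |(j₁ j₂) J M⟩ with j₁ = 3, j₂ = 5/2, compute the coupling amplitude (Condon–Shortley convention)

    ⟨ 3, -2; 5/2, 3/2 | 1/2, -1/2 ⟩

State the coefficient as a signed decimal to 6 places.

+√(5/21) ≈ +0.487950

√[2·5!1!0!/7! · 1!5!4!1!0!1!] = √(960/7)
  +(−1)^4/∏(4,1,1,0,0,0)! = 1/24  (running 1/24)
⟨..|..⟩ = √(960/7)·(1/24) = +0.487950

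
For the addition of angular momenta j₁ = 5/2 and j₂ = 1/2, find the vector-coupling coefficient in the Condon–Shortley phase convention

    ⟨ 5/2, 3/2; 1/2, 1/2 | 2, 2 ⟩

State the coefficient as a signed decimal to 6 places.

−√(1/6) = -0.408248

√[5·1!4!0!/6! · 4!1!1!0!4!0!] = √(96)
  +(−1)^1/∏(1,0,0,0,4,0)! = -1/24  (running -1/24)
⟨..|..⟩ = √(96)·(-1/24) = -0.408248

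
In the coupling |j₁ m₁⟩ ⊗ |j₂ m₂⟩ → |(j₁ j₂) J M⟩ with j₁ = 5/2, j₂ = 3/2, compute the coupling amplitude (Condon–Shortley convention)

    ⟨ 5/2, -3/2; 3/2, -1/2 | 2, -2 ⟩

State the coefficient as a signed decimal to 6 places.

√[5·2!3!1!/7! · 1!4!1!2!0!4!] = √(96/7)
  +(−1)^1/∏(1,1,3,0,0,1)! = -1/6  (running -1/6)
⟨..|..⟩ = √(96/7)·(-1/6) = -0.617213

−√(8/21) = -0.617213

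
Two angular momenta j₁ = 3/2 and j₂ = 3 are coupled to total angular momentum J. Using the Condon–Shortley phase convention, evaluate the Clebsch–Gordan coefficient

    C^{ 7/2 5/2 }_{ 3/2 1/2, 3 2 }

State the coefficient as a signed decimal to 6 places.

√[8·1!2!5!/9! · 2!1!5!1!6!1!] = √(6400/7)
  +(−1)^0/∏(0,1,1,5,1,0)! = 1/120  (running 1/120)
  +(−1)^1/∏(1,0,0,4,2,1)! = -1/48  (running -1/80)
⟨..|..⟩ = √(6400/7)·(-1/80) = -0.377964

−√(1/7) ≈ -0.377964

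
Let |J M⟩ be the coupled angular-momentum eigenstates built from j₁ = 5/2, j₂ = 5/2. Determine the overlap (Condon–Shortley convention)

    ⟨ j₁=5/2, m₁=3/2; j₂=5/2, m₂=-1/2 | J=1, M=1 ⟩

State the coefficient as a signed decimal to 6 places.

triangle: 4!*1!*1!/7! = 24/5040
(j±m)!: 4!*1!*2!*3!*2!*0! = 576
prefactor² = (2J+1)*Δ*N² = 288/35
  k=1: −1/(1!*3!*0!*1!*1!*0!) = -1/6
Σ = -1/6  ⇒  CG² = 288/35*(-1/6)² = 8/35
CG = −√(8/35) = -0.478091

−√(8/35) ≈ -0.478091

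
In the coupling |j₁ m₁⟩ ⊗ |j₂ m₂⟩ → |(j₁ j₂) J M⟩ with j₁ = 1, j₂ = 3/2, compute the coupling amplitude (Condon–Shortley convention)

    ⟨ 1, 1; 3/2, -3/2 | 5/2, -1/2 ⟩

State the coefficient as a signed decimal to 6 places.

+0.316228

triangle: 0!×2!×3!/6! = 12/720
(j±m)!: 2!×0!×0!×3!×2!×3! = 144
prefactor² = (2J+1)×Δ×N² = 72/5
  k=0: +1/(0!×0!×0!×0!×2!×3!) = 1/12
Σ = 1/12  ⇒  CG² = 72/5×1/12² = 1/10
CG = +√(1/10) = +0.316228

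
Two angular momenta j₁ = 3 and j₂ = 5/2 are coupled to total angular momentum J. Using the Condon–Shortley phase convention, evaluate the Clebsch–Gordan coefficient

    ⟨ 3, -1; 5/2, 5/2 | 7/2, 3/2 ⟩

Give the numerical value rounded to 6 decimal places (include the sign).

+√(8/21) = +0.617213

triangle: 2!*4!*3!/10! = 288/3628800
(j±m)!: 2!*4!*5!*0!*5!*2! = 1382400
prefactor² = (2J+1)*Δ*N² = 6144/7
  k=2: +1/(2!*0!*2!*3!*2!*0!) = 1/48
Σ = 1/48  ⇒  CG² = 6144/7*1/48² = 8/21
CG = +√(8/21) = +0.617213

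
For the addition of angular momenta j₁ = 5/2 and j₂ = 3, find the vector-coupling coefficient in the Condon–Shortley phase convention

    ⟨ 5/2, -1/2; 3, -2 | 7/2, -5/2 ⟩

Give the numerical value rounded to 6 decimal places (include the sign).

−√(2/63) ≈ -0.178174

triangle: 2!*3!*4!/10! = 288/3628800
(j±m)!: 2!*3!*1!*5!*1!*6! = 1036800
prefactor² = (2J+1)*Δ*N² = 4608/7
  k=0: +1/(0!*2!*3!*1!*0!*3!) = 1/72
  k=1: −1/(1!*1!*2!*0!*1!*4!) = -1/48
Σ = -1/144  ⇒  CG² = 4608/7*(-1/144)² = 2/63
CG = −√(2/63) = -0.178174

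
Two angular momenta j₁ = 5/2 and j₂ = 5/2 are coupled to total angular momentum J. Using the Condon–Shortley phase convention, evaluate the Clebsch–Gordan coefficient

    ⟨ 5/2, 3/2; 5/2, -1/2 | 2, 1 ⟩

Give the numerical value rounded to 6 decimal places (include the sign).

j₁+j₂−J=3  J+j₁−j₂=2  J−j₁+j₂=2  j₁+j₂+J+1=8
(j₁±m₁, j₂±m₂, J±M) = (4,1,2,3,3,1)
P² = 36/7
sum k=0..1:
  [0] +1/12 = 1/12
  [1] −1/4 = -1/4
S = -1/6
C² = P²·S² = 1/7 ; C = -0.377964

−√(1/7) = -0.377964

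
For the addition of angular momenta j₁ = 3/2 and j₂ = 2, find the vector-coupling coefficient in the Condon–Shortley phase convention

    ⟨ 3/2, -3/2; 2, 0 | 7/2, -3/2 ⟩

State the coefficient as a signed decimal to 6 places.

√[8·0!3!4!/8! · 0!3!2!2!2!5!] = √(1152/7)
  +(−1)^0/∏(0,0,3,2,0,2)! = 1/24  (running 1/24)
⟨..|..⟩ = √(1152/7)·(1/24) = +0.534522

+0.534522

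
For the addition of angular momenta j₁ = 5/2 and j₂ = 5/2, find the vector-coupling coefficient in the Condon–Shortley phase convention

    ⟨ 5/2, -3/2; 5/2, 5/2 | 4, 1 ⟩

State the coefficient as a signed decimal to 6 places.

√[9·1!4!4!/10! · 1!4!5!0!5!3!] = √(20736/7)
  +(−1)^1/∏(1,0,3,4,1,0)! = -1/144  (running -1/144)
⟨..|..⟩ = √(20736/7)·(-1/144) = -0.377964

−√(1/7) = -0.377964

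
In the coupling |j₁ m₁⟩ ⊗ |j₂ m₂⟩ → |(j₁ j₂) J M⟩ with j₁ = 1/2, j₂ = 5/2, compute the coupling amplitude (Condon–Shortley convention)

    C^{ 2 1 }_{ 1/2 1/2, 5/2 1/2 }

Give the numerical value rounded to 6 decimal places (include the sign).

+√(1/3) ≈ +0.577350

triangle: 1!×0!×4!/6! = 24/720
(j±m)!: 1!×0!×3!×2!×3!×1! = 72
prefactor² = (2J+1)×Δ×N² = 12
  k=0: +1/(0!×1!×0!×3!×0!×1!) = 1/6
Σ = 1/6  ⇒  CG² = 12×1/6² = 1/3
CG = +√(1/3) = +0.577350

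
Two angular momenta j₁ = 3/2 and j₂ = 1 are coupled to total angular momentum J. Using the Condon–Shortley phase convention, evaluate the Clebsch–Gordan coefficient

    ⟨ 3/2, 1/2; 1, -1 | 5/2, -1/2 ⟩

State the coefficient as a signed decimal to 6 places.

+√(3/10) = +0.547723

j₁+j₂−J=0  J+j₁−j₂=3  J−j₁+j₂=2  j₁+j₂+J+1=6
(j₁±m₁, j₂±m₂, J±M) = (2,1,0,2,2,3)
P² = 24/5
sum k=0..0:
  [0] +1/4 = 1/4
S = 1/4
C² = P²·S² = 3/10 ; C = +0.547723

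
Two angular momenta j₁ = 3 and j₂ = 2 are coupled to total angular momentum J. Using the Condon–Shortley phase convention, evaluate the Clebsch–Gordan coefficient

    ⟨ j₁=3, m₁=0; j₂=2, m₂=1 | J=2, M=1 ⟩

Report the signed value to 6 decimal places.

√[5·3!3!1!/8! · 3!3!3!1!3!1!] = √(81/14)
  +(−1)^2/∏(2,1,1,1,2,0)! = 1/4  (running 1/4)
  +(−1)^3/∏(3,0,0,0,3,1)! = -1/36  (running 2/9)
⟨..|..⟩ = √(81/14)·(2/9) = +0.534522

+√(2/7) = +0.534522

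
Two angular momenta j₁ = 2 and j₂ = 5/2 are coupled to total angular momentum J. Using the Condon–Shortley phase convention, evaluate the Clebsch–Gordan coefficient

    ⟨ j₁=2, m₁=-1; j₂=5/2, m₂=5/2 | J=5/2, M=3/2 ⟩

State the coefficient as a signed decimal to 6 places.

triangle: 2!·2!·3!/8! = 24/40320
(j±m)!: 1!·3!·5!·0!·4!·1! = 17280
prefactor² = (2J+1)·Δ·N² = 432/7
  k=2: +1/(2!·0!·1!·3!·1!·0!) = 1/12
Σ = 1/12  ⇒  CG² = 432/7·1/12² = 3/7
CG = +√(3/7) = +0.654654

+0.654654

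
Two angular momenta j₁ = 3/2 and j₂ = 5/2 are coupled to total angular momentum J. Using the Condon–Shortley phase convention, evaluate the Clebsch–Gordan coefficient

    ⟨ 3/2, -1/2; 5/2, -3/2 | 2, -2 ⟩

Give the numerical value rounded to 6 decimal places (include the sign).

-0.617213  (= −√(8/21))

j₁+j₂−J=2  J+j₁−j₂=1  J−j₁+j₂=3  j₁+j₂+J+1=7
(j₁±m₁, j₂±m₂, J±M) = (1,2,1,4,0,4)
P² = 96/7
sum k=1..1:
  [1] −1/6 = -1/6
S = -1/6
C² = P²·S² = 8/21 ; C = -0.617213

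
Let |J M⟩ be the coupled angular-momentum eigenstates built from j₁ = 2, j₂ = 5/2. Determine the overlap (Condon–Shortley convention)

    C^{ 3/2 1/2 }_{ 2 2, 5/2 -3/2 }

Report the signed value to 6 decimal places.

√[4·3!1!2!/7! · 4!0!1!4!2!1!] = √(384/35)
  +(−1)^0/∏(0,3,0,1,1,1)! = 1/6  (running 1/6)
⟨..|..⟩ = √(384/35)·(1/6) = +0.552052

+0.552052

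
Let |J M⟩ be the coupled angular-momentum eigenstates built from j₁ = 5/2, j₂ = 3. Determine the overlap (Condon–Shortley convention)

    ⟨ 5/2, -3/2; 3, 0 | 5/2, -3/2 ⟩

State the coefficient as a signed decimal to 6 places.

triangle: 3!*2!*3!/9! = 72/362880
(j±m)!: 1!*4!*3!*3!*1!*4! = 20736
prefactor² = (2J+1)*Δ*N² = 864/35
  k=2: +1/(2!*1!*2!*1!*0!*2!) = 1/8
  k=3: −1/(3!*0!*1!*0!*1!*3!) = -1/36
Σ = 7/72  ⇒  CG² = 864/35*7/72² = 7/30
CG = +√(7/30) = +0.483046

+√(7/30) ≈ +0.483046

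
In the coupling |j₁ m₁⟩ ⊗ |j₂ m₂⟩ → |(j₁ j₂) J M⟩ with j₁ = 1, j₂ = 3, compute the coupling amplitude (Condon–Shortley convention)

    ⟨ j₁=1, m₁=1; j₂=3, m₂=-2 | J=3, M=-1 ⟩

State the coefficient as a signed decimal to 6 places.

+√(5/12) ≈ +0.645497

√[7·1!1!5!/8! · 2!0!1!5!2!4!] = √(240)
  +(−1)^0/∏(0,1,0,1,1,4)! = 1/24  (running 1/24)
⟨..|..⟩ = √(240)·(1/24) = +0.645497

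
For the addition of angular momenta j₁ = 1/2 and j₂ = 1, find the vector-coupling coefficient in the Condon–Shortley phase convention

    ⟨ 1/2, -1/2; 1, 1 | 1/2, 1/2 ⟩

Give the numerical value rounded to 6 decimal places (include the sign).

-0.816497

triangle: 1!·0!·1!/3! = 1/6
(j±m)!: 0!·1!·2!·0!·1!·0! = 2
prefactor² = (2J+1)·Δ·N² = 2/3
  k=1: −1/(1!·0!·0!·1!·0!·0!) = -1
Σ = -1  ⇒  CG² = 2/3·(-1)² = 2/3
CG = −√(2/3) = -0.816497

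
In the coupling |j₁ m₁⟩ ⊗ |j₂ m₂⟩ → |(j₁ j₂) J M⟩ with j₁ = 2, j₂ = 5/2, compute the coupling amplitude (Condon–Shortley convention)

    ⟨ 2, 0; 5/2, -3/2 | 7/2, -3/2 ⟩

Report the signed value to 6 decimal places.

j₁+j₂−J=1  J+j₁−j₂=3  J−j₁+j₂=4  j₁+j₂+J+1=9
(j₁±m₁, j₂±m₂, J±M) = (2,2,1,4,2,5)
P² = 512/7
sum k=0..1:
  [0] +1/12 = 1/12
  [1] −1/48 = -1/48
S = 1/16
C² = P²·S² = 2/7 ; C = +0.534522

+√(2/7) ≈ +0.534522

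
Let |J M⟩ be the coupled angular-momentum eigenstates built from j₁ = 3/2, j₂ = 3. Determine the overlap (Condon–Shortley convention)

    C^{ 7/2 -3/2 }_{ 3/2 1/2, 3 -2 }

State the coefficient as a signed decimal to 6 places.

√[8·1!2!5!/9! · 2!1!1!5!2!5!] = √(6400/21)
  +(−1)^0/∏(0,1,1,1,1,4)! = 1/24  (running 1/24)
  +(−1)^1/∏(1,0,0,0,2,5)! = -1/240  (running 3/80)
⟨..|..⟩ = √(6400/21)·(3/80) = +0.654654

+0.654654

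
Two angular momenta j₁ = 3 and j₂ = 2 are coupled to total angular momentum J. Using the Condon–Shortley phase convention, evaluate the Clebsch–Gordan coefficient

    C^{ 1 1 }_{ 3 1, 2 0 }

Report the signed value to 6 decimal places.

+√(6/35) ≈ +0.414039

triangle: 4!·2!·0!/7! = 48/5040
(j±m)!: 4!·2!·2!·2!·2!·0! = 384
prefactor² = (2J+1)·Δ·N² = 384/35
  k=2: +1/(2!·2!·0!·0!·2!·0!) = 1/8
Σ = 1/8  ⇒  CG² = 384/35·1/8² = 6/35
CG = +√(6/35) = +0.414039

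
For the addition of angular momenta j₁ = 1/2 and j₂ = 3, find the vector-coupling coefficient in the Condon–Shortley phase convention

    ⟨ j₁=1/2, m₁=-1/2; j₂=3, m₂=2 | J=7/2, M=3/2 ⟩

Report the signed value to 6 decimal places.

triangle: 0!*1!*6!/8! = 720/40320
(j±m)!: 0!*1!*5!*1!*5!*2! = 28800
prefactor² = (2J+1)*Δ*N² = 28800/7
  k=0: +1/(0!*0!*1!*5!*0!*1!) = 1/120
Σ = 1/120  ⇒  CG² = 28800/7*1/120² = 2/7
CG = +√(2/7) = +0.534522

+√(2/7) ≈ +0.534522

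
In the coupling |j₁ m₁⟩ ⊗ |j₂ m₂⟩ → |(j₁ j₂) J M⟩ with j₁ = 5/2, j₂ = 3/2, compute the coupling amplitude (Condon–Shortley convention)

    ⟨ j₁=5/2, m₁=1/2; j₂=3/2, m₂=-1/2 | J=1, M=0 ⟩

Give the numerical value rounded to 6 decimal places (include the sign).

-0.547723  (= −√(3/10))

triangle: 3!×2!×0!/6! = 12/720
(j±m)!: 3!×2!×1!×2!×1!×1! = 24
prefactor² = (2J+1)×Δ×N² = 6/5
  k=1: −1/(1!×2!×1!×0!×1!×0!) = -1/2
Σ = -1/2  ⇒  CG² = 6/5×(-1/2)² = 3/10
CG = −√(3/10) = -0.547723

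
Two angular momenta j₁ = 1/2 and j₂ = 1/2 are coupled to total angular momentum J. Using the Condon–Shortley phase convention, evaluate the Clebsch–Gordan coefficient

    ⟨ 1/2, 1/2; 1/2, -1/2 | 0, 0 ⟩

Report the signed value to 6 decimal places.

triangle: 1!×0!×0!/2! = 1/2
(j±m)!: 1!×0!×0!×1!×0!×0! = 1
prefactor² = (2J+1)×Δ×N² = 1/2
  k=0: +1/(0!×1!×0!×0!×0!×0!) = 1
Σ = 1  ⇒  CG² = 1/2×1² = 1/2
CG = +√(1/2) = +0.707107

+0.707107  (= +√(1/2))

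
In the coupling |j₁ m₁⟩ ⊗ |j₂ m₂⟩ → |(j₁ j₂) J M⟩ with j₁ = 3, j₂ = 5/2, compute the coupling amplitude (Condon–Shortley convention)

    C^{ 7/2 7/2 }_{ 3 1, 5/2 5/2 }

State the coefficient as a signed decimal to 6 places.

j₁+j₂−J=2  J+j₁−j₂=4  J−j₁+j₂=3  j₁+j₂+J+1=10
(j₁±m₁, j₂±m₂, J±M) = (4,2,5,0,7,0)
P² = 18432
sum k=2..2:
  [2] +1/288 = 1/288
S = 1/288
C² = P²·S² = 2/9 ; C = +0.471405

+0.471405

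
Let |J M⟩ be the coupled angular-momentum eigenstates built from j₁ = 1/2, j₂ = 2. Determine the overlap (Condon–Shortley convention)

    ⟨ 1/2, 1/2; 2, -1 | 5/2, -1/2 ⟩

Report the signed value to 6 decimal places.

+√(2/5) ≈ +0.632456

triangle: 0!×1!×4!/6! = 24/720
(j±m)!: 1!×0!×1!×3!×2!×3! = 72
prefactor² = (2J+1)×Δ×N² = 72/5
  k=0: +1/(0!×0!×0!×1!×1!×3!) = 1/6
Σ = 1/6  ⇒  CG² = 72/5×1/6² = 2/5
CG = +√(2/5) = +0.632456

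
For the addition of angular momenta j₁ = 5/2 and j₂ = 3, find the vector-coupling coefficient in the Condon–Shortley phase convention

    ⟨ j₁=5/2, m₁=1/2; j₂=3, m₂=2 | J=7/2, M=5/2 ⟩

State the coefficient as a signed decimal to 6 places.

-0.178174

√[8·2!3!4!/10! · 3!2!5!1!6!1!] = √(4608/7)
  +(−1)^1/∏(1,1,1,4,2,0)! = -1/48  (running -1/48)
  +(−1)^2/∏(2,0,0,3,3,1)! = 1/72  (running -1/144)
⟨..|..⟩ = √(4608/7)·(-1/144) = -0.178174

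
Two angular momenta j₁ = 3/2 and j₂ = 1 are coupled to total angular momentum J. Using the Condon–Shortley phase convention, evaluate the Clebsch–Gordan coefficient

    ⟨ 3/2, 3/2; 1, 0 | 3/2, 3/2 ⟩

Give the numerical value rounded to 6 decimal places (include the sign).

j₁+j₂−J=1  J+j₁−j₂=2  J−j₁+j₂=1  j₁+j₂+J+1=5
(j₁±m₁, j₂±m₂, J±M) = (3,0,1,1,3,0)
P² = 12/5
sum k=0..0:
  [0] +1/2 = 1/2
S = 1/2
C² = P²·S² = 3/5 ; C = +0.774597

+0.774597  (= +√(3/5))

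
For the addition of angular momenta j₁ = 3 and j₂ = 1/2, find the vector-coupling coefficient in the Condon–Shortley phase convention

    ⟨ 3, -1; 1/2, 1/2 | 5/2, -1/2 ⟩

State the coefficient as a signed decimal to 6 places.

triangle: 1!·5!·0!/7! = 120/5040
(j±m)!: 2!·4!·1!·0!·2!·3! = 576
prefactor² = (2J+1)·Δ·N² = 576/7
  k=1: −1/(1!·0!·3!·0!·2!·0!) = -1/12
Σ = -1/12  ⇒  CG² = 576/7·(-1/12)² = 4/7
CG = −√(4/7) = -0.755929

-0.755929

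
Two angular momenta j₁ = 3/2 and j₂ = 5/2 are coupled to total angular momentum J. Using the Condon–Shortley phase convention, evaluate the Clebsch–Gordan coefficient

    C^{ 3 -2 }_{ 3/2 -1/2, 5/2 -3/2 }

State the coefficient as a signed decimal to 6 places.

triangle: 1!·2!·4!/8! = 48/40320
(j±m)!: 1!·2!·1!·4!·1!·5! = 5760
prefactor² = (2J+1)·Δ·N² = 48
  k=0: +1/(0!·1!·2!·1!·0!·3!) = 1/12
  k=1: −1/(1!·0!·1!·0!·1!·4!) = -1/24
Σ = 1/24  ⇒  CG² = 48·1/24² = 1/12
CG = +√(1/12) = +0.288675

+√(1/12) ≈ +0.288675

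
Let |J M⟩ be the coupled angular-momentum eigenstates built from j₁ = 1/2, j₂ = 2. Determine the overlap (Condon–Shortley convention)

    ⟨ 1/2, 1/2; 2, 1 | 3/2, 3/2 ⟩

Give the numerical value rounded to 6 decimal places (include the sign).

+0.447214

triangle: 1!*0!*3!/5! = 6/120
(j±m)!: 1!*0!*3!*1!*3!*0! = 36
prefactor² = (2J+1)*Δ*N² = 36/5
  k=0: +1/(0!*1!*0!*3!*0!*0!) = 1/6
Σ = 1/6  ⇒  CG² = 36/5*1/6² = 1/5
CG = +√(1/5) = +0.447214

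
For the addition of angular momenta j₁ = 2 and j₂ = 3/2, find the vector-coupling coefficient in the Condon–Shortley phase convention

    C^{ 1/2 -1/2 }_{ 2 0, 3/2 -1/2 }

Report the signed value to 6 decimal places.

triangle: 3!*1!*0!/5! = 6/120
(j±m)!: 2!*2!*1!*2!*0!*1! = 8
prefactor² = (2J+1)*Δ*N² = 4/5
  k=1: −1/(1!*2!*1!*0!*0!*0!) = -1/2
Σ = -1/2  ⇒  CG² = 4/5*(-1/2)² = 1/5
CG = −√(1/5) = -0.447214

−√(1/5) = -0.447214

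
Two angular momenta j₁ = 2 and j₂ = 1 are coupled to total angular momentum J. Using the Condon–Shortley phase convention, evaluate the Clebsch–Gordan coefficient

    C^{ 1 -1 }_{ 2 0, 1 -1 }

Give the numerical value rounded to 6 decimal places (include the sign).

√[3·2!2!0!/5! · 2!2!0!2!0!2!] = √(8/5)
  +(−1)^0/∏(0,2,2,0,0,0)! = 1/4  (running 1/4)
⟨..|..⟩ = √(8/5)·(1/4) = +0.316228

+√(1/10) ≈ +0.316228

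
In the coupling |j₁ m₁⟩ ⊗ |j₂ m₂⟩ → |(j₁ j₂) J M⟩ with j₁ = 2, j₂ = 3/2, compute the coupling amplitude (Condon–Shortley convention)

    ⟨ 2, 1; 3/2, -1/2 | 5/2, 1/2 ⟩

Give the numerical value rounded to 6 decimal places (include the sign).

+√(5/14) ≈ +0.597614

√[6·1!3!2!/7! · 3!1!1!2!3!2!] = √(72/35)
  +(−1)^0/∏(0,1,1,1,2,1)! = 1/2  (running 1/2)
  +(−1)^1/∏(1,0,0,0,3,2)! = -1/12  (running 5/12)
⟨..|..⟩ = √(72/35)·(5/12) = +0.597614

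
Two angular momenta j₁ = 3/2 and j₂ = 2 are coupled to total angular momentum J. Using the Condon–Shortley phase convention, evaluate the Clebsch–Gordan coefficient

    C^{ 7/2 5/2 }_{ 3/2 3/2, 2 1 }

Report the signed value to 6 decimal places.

√[8·0!3!4!/8! · 3!0!3!1!6!1!] = √(5184/7)
  +(−1)^0/∏(0,0,0,3,3,1)! = 1/36  (running 1/36)
⟨..|..⟩ = √(5184/7)·(1/36) = +0.755929

+√(4/7) ≈ +0.755929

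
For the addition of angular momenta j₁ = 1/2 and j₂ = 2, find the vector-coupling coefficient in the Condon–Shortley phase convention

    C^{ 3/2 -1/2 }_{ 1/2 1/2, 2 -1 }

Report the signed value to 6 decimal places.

triangle: 1!*0!*3!/5! = 6/120
(j±m)!: 1!*0!*1!*3!*1!*2! = 12
prefactor² = (2J+1)*Δ*N² = 12/5
  k=0: +1/(0!*1!*0!*1!*0!*2!) = 1/2
Σ = 1/2  ⇒  CG² = 12/5*1/2² = 3/5
CG = +√(3/5) = +0.774597

+0.774597  (= +√(3/5))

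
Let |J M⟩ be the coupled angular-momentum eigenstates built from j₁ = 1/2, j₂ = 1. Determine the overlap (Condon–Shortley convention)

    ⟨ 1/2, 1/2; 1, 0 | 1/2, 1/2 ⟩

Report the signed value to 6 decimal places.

+√(1/3) = +0.577350

triangle: 1!*0!*1!/3! = 1/6
(j±m)!: 1!*0!*1!*1!*1!*0! = 1
prefactor² = (2J+1)*Δ*N² = 1/3
  k=0: +1/(0!*1!*0!*1!*0!*0!) = 1
Σ = 1  ⇒  CG² = 1/3*1² = 1/3
CG = +√(1/3) = +0.577350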